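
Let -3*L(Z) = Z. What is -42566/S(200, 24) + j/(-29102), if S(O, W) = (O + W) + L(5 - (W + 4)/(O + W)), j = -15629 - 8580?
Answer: -9866978045/51772458 ≈ -190.58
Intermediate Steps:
j = -24209
L(Z) = -Z/3
S(O, W) = -5/3 + O + W + (4 + W)/(3*(O + W)) (S(O, W) = (O + W) - (5 - (W + 4)/(O + W))/3 = (O + W) - (5 - (4 + W)/(O + W))/3 = (O + W) + (-5/3 + (4 + W)/(3*(O + W))) = -5/3 + O + W + (4 + W)/(3*(O + W)))
-42566/S(200, 24) + j/(-29102) = -42566*3*(200 + 24)/(4 - 5*200 - 4*24 + 3*(200 + 24)**2) - 24209/(-29102) = -42566*672/(4 - 1000 - 96 + 3*224**2) - 24209*(-1/29102) = -42566*672/(4 - 1000 - 96 + 3*50176) + 24209/29102 = -42566*672/(4 - 1000 - 96 + 150528) + 24209/29102 = -42566/((1/3)*(1/224)*149436) + 24209/29102 = -42566/1779/8 + 24209/29102 = -42566*8/1779 + 24209/29102 = -340528/1779 + 24209/29102 = -9866978045/51772458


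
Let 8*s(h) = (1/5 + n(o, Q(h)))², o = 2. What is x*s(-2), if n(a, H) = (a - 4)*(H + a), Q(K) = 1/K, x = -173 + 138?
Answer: -343/10 ≈ -34.300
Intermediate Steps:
x = -35
n(a, H) = (-4 + a)*(H + a)
s(h) = (-19/5 - 2/h)²/8 (s(h) = (1/5 + (2² - 4/h - 4*2 + 2/h))²/8 = (⅕ + (4 - 4/h - 8 + 2/h))²/8 = (⅕ + (-4 - 2/h))²/8 = (-19/5 - 2/h)²/8)
x*s(-2) = -7*(10 + 19*(-2))²/(40*(-2)²) = -7*(10 - 38)²/(40*4) = -7*(-28)²/(40*4) = -7*784/(40*4) = -35*49/50 = -343/10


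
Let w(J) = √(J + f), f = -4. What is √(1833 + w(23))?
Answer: √(1833 + √19) ≈ 42.864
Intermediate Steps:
w(J) = √(-4 + J) (w(J) = √(J - 4) = √(-4 + J))
√(1833 + w(23)) = √(1833 + √(-4 + 23)) = √(1833 + √19)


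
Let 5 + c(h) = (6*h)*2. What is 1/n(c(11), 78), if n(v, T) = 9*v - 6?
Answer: 1/1137 ≈ 0.00087951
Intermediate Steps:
c(h) = -5 + 12*h (c(h) = -5 + (6*h)*2 = -5 + 12*h)
n(v, T) = -6 + 9*v
1/n(c(11), 78) = 1/(-6 + 9*(-5 + 12*11)) = 1/(-6 + 9*(-5 + 132)) = 1/(-6 + 9*127) = 1/(-6 + 1143) = 1/1137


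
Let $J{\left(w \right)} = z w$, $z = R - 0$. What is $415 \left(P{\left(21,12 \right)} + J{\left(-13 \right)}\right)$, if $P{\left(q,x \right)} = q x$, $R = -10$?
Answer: $158530$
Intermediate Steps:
$z = -10$ ($z = -10 - 0 = -10 + 0 = -10$)
$J{\left(w \right)} = - 10 w$
$415 \left(P{\left(21,12 \right)} + J{\left(-13 \right)}\right) = 415 \left(21 \cdot 12 - -130\right) = 415 \left(252 + 130\right) = 415 \cdot 382 = 158530$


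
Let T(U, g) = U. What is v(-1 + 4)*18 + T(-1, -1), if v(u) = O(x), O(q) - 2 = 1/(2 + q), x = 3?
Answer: 193/5 ≈ 38.600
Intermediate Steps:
O(q) = 2 + 1/(2 + q)
v(u) = 11/5 (v(u) = (5 + 2*3)/(2 + 3) = (5 + 6)/5 = (⅕)*11 = 11/5)
v(-1 + 4)*18 + T(-1, -1) = (11/5)*18 - 1 = 198/5 - 1 = 193/5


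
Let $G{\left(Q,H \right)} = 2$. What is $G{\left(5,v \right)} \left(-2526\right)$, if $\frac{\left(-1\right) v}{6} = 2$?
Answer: $-5052$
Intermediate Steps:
$v = -12$ ($v = \left(-6\right) 2 = -12$)
$G{\left(5,v \right)} \left(-2526\right) = 2 \left(-2526\right) = -5052$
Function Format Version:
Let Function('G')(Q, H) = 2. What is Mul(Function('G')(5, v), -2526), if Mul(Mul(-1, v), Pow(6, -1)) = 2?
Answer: -5052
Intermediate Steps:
v = -12 (v = Mul(-6, 2) = -12)
Mul(Function('G')(5, v), -2526) = Mul(2, -2526) = -5052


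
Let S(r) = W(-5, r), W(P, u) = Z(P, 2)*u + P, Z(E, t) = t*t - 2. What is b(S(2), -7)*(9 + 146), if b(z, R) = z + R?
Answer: -1240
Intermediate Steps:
Z(E, t) = -2 + t² (Z(E, t) = t² - 2 = -2 + t²)
W(P, u) = P + 2*u (W(P, u) = (-2 + 2²)*u + P = (-2 + 4)*u + P = 2*u + P = P + 2*u)
S(r) = -5 + 2*r
b(z, R) = R + z
b(S(2), -7)*(9 + 146) = (-7 + (-5 + 2*2))*(9 + 146) = (-7 + (-5 + 4))*155 = (-7 - 1)*155 = -8*155 = -1240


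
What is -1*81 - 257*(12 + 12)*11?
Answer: -67929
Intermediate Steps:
-1*81 - 257*(12 + 12)*11 = -81 - 6168*11 = -81 - 257*264 = -81 - 67848 = -67929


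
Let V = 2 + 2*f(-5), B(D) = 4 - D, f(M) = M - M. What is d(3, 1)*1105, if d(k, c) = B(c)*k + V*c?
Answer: 12155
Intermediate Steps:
f(M) = 0
V = 2 (V = 2 + 2*0 = 2 + 0 = 2)
d(k, c) = 2*c + k*(4 - c) (d(k, c) = (4 - c)*k + 2*c = k*(4 - c) + 2*c = 2*c + k*(4 - c))
d(3, 1)*1105 = (2*1 - 1*3*(-4 + 1))*1105 = (2 - 1*3*(-3))*1105 = (2 + 9)*1105 = 11*1105 = 12155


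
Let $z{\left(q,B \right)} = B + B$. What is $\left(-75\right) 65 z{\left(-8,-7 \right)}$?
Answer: $68250$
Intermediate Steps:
$z{\left(q,B \right)} = 2 B$
$\left(-75\right) 65 z{\left(-8,-7 \right)} = \left(-75\right) 65 \cdot 2 \left(-7\right) = \left(-4875\right) \left(-14\right) = 68250$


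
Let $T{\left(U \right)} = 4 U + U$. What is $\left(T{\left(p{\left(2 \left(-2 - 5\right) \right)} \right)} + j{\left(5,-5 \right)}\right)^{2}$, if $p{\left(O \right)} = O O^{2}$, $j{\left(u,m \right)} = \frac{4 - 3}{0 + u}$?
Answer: $\frac{4705822801}{25} \approx 1.8823 \cdot 10^{8}$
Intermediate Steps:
$j{\left(u,m \right)} = \frac{1}{u}$ ($j{\left(u,m \right)} = 1 \frac{1}{u} = \frac{1}{u}$)
$p{\left(O \right)} = O^{3}$
$T{\left(U \right)} = 5 U$
$\left(T{\left(p{\left(2 \left(-2 - 5\right) \right)} \right)} + j{\left(5,-5 \right)}\right)^{2} = \left(5 \left(2 \left(-2 - 5\right)\right)^{3} + \frac{1}{5}\right)^{2} = \left(5 \left(2 \left(-7\right)\right)^{3} + \frac{1}{5}\right)^{2} = \left(5 \left(-14\right)^{3} + \frac{1}{5}\right)^{2} = \left(5 \left(-2744\right) + \frac{1}{5}\right)^{2} = \left(-13720 + \frac{1}{5}\right)^{2} = \left(- \frac{68599}{5}\right)^{2} = \frac{4705822801}{25}$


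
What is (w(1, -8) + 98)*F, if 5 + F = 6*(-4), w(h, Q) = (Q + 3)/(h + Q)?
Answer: -20039/7 ≈ -2862.7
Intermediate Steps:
w(h, Q) = (3 + Q)/(Q + h)
F = -29 (F = -5 + 6*(-4) = -5 - 24 = -29)
(w(1, -8) + 98)*F = ((3 - 8)/(-8 + 1) + 98)*(-29) = (-5/(-7) + 98)*(-29) = (-⅐*(-5) + 98)*(-29) = (5/7 + 98)*(-29) = (691/7)*(-29) = -20039/7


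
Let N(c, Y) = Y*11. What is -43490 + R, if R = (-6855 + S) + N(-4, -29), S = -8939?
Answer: -59603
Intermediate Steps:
N(c, Y) = 11*Y
R = -16113 (R = (-6855 - 8939) + 11*(-29) = -15794 - 319 = -16113)
-43490 + R = -43490 - 16113 = -59603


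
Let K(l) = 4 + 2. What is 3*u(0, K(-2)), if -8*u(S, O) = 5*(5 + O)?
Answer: -165/8 ≈ -20.625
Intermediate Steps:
K(l) = 6
u(S, O) = -25/8 - 5*O/8 (u(S, O) = -5*(5 + O)/8 = -(25 + 5*O)/8 = -25/8 - 5*O/8)
3*u(0, K(-2)) = 3*(-25/8 - 5/8*6) = 3*(-25/8 - 15/4) = 3*(-55/8) = -165/8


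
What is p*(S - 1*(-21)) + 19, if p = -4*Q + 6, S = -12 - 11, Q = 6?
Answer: 55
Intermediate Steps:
S = -23
p = -18 (p = -4*6 + 6 = -24 + 6 = -18)
p*(S - 1*(-21)) + 19 = -18*(-23 - 1*(-21)) + 19 = -18*(-23 + 21) + 19 = -18*(-2) + 19 = 36 + 19 = 55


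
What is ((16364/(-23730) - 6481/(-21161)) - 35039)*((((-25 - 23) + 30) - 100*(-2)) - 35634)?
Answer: 44555680855511792/35867895 ≈ 1.2422e+9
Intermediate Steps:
((16364/(-23730) - 6481/(-21161)) - 35039)*((((-25 - 23) + 30) - 100*(-2)) - 35634) = ((16364*(-1/23730) - 6481*(-1/21161)) - 35039)*(((-48 + 30) + 200) - 35634) = ((-8182/11865 + 6481/21161) - 35039)*((-18 + 200) - 35634) = (-13748891/35867895 - 35039)*(182 - 35634) = -1256788921796/35867895*(-35452) = 44555680855511792/35867895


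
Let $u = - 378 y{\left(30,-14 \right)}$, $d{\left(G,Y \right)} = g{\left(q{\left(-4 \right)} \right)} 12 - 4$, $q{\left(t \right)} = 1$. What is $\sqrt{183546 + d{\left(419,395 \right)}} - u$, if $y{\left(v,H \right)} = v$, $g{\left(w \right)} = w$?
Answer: $11340 + 7 \sqrt{3746} \approx 11768.0$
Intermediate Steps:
$d{\left(G,Y \right)} = 8$ ($d{\left(G,Y \right)} = 1 \cdot 12 - 4 = 12 - 4 = 8$)
$u = -11340$ ($u = \left(-378\right) 30 = -11340$)
$\sqrt{183546 + d{\left(419,395 \right)}} - u = \sqrt{183546 + 8} - -11340 = \sqrt{183554} + 11340 = 7 \sqrt{3746} + 11340 = 11340 + 7 \sqrt{3746}$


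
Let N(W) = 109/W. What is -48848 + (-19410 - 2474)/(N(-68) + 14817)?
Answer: -49213259168/1007447 ≈ -48850.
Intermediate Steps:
-48848 + (-19410 - 2474)/(N(-68) + 14817) = -48848 + (-19410 - 2474)/(109/(-68) + 14817) = -48848 - 21884/(109*(-1/68) + 14817) = -48848 - 21884/(-109/68 + 14817) = -48848 - 21884/1007447/68 = -48848 - 21884*68/1007447 = -48848 - 1488112/1007447 = -49213259168/1007447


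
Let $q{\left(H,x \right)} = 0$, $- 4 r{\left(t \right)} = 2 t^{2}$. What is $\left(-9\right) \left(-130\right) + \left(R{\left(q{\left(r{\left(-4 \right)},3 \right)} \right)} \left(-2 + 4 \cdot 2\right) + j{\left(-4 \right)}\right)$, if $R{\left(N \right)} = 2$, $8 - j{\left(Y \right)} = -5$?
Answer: $1195$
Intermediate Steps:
$j{\left(Y \right)} = 13$ ($j{\left(Y \right)} = 8 - -5 = 8 + 5 = 13$)
$r{\left(t \right)} = - \frac{t^{2}}{2}$ ($r{\left(t \right)} = - \frac{2 t^{2}}{4} = - \frac{t^{2}}{2}$)
$\left(-9\right) \left(-130\right) + \left(R{\left(q{\left(r{\left(-4 \right)},3 \right)} \right)} \left(-2 + 4 \cdot 2\right) + j{\left(-4 \right)}\right) = \left(-9\right) \left(-130\right) + \left(2 \left(-2 + 4 \cdot 2\right) + 13\right) = 1170 + \left(2 \left(-2 + 8\right) + 13\right) = 1170 + \left(2 \cdot 6 + 13\right) = 1170 + \left(12 + 13\right) = 1170 + 25 = 1195$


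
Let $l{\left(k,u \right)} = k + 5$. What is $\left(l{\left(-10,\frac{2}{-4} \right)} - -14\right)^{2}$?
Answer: $81$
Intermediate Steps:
$l{\left(k,u \right)} = 5 + k$
$\left(l{\left(-10,\frac{2}{-4} \right)} - -14\right)^{2} = \left(\left(5 - 10\right) - -14\right)^{2} = \left(-5 + \left(-1 + 15\right)\right)^{2} = \left(-5 + 14\right)^{2} = 9^{2} = 81$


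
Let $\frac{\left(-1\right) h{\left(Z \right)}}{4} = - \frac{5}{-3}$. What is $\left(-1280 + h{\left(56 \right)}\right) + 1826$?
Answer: $\frac{1618}{3} \approx 539.33$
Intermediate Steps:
$h{\left(Z \right)} = - \frac{20}{3}$ ($h{\left(Z \right)} = - 4 \left(- \frac{5}{-3}\right) = - 4 \left(\left(-5\right) \left(- \frac{1}{3}\right)\right) = \left(-4\right) \frac{5}{3} = - \frac{20}{3}$)
$\left(-1280 + h{\left(56 \right)}\right) + 1826 = \left(-1280 - \frac{20}{3}\right) + 1826 = - \frac{3860}{3} + 1826 = \frac{1618}{3}$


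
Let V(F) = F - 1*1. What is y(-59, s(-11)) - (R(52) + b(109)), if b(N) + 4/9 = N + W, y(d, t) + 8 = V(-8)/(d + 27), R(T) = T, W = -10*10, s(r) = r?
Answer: -19663/288 ≈ -68.274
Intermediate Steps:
V(F) = -1 + F (V(F) = F - 1 = -1 + F)
W = -100
y(d, t) = -8 - 9/(27 + d) (y(d, t) = -8 + (-1 - 8)/(d + 27) = -8 - 9/(27 + d))
b(N) = -904/9 + N (b(N) = -4/9 + (N - 100) = -4/9 + (-100 + N) = -904/9 + N)
y(-59, s(-11)) - (R(52) + b(109)) = (-225 - 8*(-59))/(27 - 59) - (52 + (-904/9 + 109)) = (-225 + 472)/(-32) - (52 + 77/9) = -1/32*247 - 1*545/9 = -247/32 - 545/9 = -19663/288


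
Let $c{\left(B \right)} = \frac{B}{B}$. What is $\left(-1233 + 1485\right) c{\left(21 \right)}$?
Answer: $252$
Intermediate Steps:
$c{\left(B \right)} = 1$
$\left(-1233 + 1485\right) c{\left(21 \right)} = \left(-1233 + 1485\right) 1 = 252 \cdot 1 = 252$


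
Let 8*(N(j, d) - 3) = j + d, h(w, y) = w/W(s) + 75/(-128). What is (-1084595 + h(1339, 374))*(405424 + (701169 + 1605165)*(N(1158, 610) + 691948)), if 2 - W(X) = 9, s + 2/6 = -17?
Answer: -193954018488842901783/112 ≈ -1.7317e+18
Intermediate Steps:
s = -52/3 (s = -1/3 - 17 = -52/3 ≈ -17.333)
W(X) = -7 (W(X) = 2 - 1*9 = 2 - 9 = -7)
h(w, y) = -75/128 - w/7 (h(w, y) = w/(-7) + 75/(-128) = w*(-1/7) + 75*(-1/128) = -w/7 - 75/128 = -75/128 - w/7)
N(j, d) = 3 + d/8 + j/8 (N(j, d) = 3 + (j + d)/8 = 3 + (d + j)/8 = 3 + (d/8 + j/8) = 3 + d/8 + j/8)
(-1084595 + h(1339, 374))*(405424 + (701169 + 1605165)*(N(1158, 610) + 691948)) = (-1084595 + (-75/128 - 1/7*1339))*(405424 + (701169 + 1605165)*((3 + (1/8)*610 + (1/8)*1158) + 691948)) = (-1084595 + (-75/128 - 1339/7))*(405424 + 2306334*((3 + 305/4 + 579/4) + 691948)) = (-1084595 - 171917/896)*(405424 + 2306334*(224 + 691948)) = -971969037*(405424 + 2306334*692172)/896 = -971969037*(405424 + 1596379817448)/896 = -971969037/896*1596380222872 = -193954018488842901783/112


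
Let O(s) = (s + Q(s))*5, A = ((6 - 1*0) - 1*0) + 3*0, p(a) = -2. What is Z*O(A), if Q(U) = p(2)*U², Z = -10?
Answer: 3300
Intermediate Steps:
Q(U) = -2*U²
A = 6 (A = ((6 + 0) + 0) + 0 = (6 + 0) + 0 = 6 + 0 = 6)
O(s) = -10*s² + 5*s (O(s) = (s - 2*s²)*5 = -10*s² + 5*s)
Z*O(A) = -50*6*(1 - 2*6) = -50*6*(1 - 12) = -50*6*(-11) = -10*(-330) = 3300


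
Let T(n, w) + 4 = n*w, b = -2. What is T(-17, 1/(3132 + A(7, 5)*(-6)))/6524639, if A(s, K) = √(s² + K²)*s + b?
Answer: -1627927/2651776405575 - 119*√74/10607105622300 ≈ -6.1400e-7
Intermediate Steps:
A(s, K) = -2 + s*√(K² + s²) (A(s, K) = √(s² + K²)*s - 2 = √(K² + s²)*s - 2 = s*√(K² + s²) - 2 = -2 + s*√(K² + s²))
T(n, w) = -4 + n*w
T(-17, 1/(3132 + A(7, 5)*(-6)))/6524639 = (-4 - 17/(3132 + (-2 + 7*√(5² + 7²))*(-6)))/6524639 = (-4 - 17/(3132 + (-2 + 7*√(25 + 49))*(-6)))*(1/6524639) = (-4 - 17/(3132 + (-2 + 7*√74)*(-6)))*(1/6524639) = (-4 - 17/(3132 + (12 - 42*√74)))*(1/6524639) = (-4 - 17/(3144 - 42*√74))*(1/6524639) = -4/6524639 - 17/(6524639*(3144 - 42*√74))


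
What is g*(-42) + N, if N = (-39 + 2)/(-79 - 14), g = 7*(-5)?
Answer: 136747/93 ≈ 1470.4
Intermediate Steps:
g = -35
N = 37/93 (N = -37/(-93) = -37*(-1/93) = 37/93 ≈ 0.39785)
g*(-42) + N = -35*(-42) + 37/93 = 1470 + 37/93 = 136747/93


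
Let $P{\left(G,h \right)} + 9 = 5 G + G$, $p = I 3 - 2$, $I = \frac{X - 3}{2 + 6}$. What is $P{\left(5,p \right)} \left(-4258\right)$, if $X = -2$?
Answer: $-89418$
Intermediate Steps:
$I = - \frac{5}{8}$ ($I = \frac{-2 - 3}{2 + 6} = - \frac{5}{8} \approx -0.625$)
$p = - \frac{31}{8}$ ($p = \left(- \frac{5}{8}\right) 3 - 2 = - \frac{15}{8} - 2 = - \frac{31}{8} \approx -3.875$)
$P{\left(G,h \right)} = -9 + 6 G$ ($P{\left(G,h \right)} = -9 + \left(5 G + G\right) = -9 + 6 G$)
$P{\left(5,p \right)} \left(-4258\right) = \left(-9 + 6 \cdot 5\right) \left(-4258\right) = \left(-9 + 30\right) \left(-4258\right) = 21 \left(-4258\right) = -89418$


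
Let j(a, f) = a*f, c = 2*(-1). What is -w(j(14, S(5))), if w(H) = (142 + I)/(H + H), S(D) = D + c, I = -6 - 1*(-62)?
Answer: -33/14 ≈ -2.3571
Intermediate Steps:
c = -2
I = 56 (I = -6 + 62 = 56)
S(D) = -2 + D (S(D) = D - 2 = -2 + D)
w(H) = 99/H (w(H) = (142 + 56)/(H + H) = 198/((2*H)) = 198*(1/(2*H)) = 99/H)
-w(j(14, S(5))) = -99/(14*(-2 + 5)) = -99/(14*3) = -99/42 = -1*33/14 = -33/14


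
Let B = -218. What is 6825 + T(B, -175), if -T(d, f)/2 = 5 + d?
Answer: 7251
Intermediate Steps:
T(d, f) = -10 - 2*d (T(d, f) = -2*(5 + d) = -10 - 2*d)
6825 + T(B, -175) = 6825 + (-10 - 2*(-218)) = 6825 + (-10 + 436) = 6825 + 426 = 7251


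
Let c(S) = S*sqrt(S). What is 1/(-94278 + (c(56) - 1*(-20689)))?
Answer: -73589/5415165305 - 112*sqrt(14)/5415165305 ≈ -1.3667e-5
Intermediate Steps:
c(S) = S**(3/2)
1/(-94278 + (c(56) - 1*(-20689))) = 1/(-94278 + (56**(3/2) - 1*(-20689))) = 1/(-94278 + (112*sqrt(14) + 20689)) = 1/(-94278 + (20689 + 112*sqrt(14))) = 1/(-73589 + 112*sqrt(14))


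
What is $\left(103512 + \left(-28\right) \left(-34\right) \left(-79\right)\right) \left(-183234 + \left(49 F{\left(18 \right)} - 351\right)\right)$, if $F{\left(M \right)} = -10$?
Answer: $-5210058800$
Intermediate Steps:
$\left(103512 + \left(-28\right) \left(-34\right) \left(-79\right)\right) \left(-183234 + \left(49 F{\left(18 \right)} - 351\right)\right) = \left(103512 + \left(-28\right) \left(-34\right) \left(-79\right)\right) \left(-183234 + \left(49 \left(-10\right) - 351\right)\right) = \left(103512 + 952 \left(-79\right)\right) \left(-183234 - 841\right) = \left(103512 - 75208\right) \left(-183234 - 841\right) = 28304 \left(-184075\right) = -5210058800$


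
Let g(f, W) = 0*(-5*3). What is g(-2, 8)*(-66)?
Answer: 0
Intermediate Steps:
g(f, W) = 0 (g(f, W) = 0*(-15) = 0)
g(-2, 8)*(-66) = 0*(-66) = 0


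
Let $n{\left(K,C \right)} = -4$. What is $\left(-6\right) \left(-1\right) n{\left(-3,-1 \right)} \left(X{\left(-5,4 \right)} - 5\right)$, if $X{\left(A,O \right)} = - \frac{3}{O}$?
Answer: $138$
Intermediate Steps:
$\left(-6\right) \left(-1\right) n{\left(-3,-1 \right)} \left(X{\left(-5,4 \right)} - 5\right) = \left(-6\right) \left(-1\right) \left(-4\right) \left(- \frac{3}{4} - 5\right) = 6 \left(-4\right) \left(\left(-3\right) \frac{1}{4} - 5\right) = - 24 \left(- \frac{3}{4} - 5\right) = \left(-24\right) \left(- \frac{23}{4}\right) = 138$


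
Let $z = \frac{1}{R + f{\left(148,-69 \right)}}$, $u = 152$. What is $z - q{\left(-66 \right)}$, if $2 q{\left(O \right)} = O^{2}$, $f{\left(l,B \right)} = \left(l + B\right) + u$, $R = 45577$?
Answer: $- \frac{99769823}{45808} \approx -2178.0$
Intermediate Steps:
$f{\left(l,B \right)} = 152 + B + l$ ($f{\left(l,B \right)} = \left(l + B\right) + 152 = \left(B + l\right) + 152 = 152 + B + l$)
$q{\left(O \right)} = \frac{O^{2}}{2}$
$z = \frac{1}{45808}$ ($z = \frac{1}{45577 + \left(152 - 69 + 148\right)} = \frac{1}{45577 + 231} = \frac{1}{45808} \approx 2.183 \cdot 10^{-5}$)
$z - q{\left(-66 \right)} = \frac{1}{45808} - \frac{\left(-66\right)^{2}}{2} = \frac{1}{45808} - \frac{1}{2} \cdot 4356 = \frac{1}{45808} - 2178 = - \frac{99769823}{45808}$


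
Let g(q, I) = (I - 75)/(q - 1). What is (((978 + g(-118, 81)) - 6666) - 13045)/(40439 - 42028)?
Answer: 2229233/189091 ≈ 11.789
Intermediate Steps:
g(q, I) = (-75 + I)/(-1 + q)
(((978 + g(-118, 81)) - 6666) - 13045)/(40439 - 42028) = (((978 + (-75 + 81)/(-1 - 118)) - 6666) - 13045)/(40439 - 42028) = (((978 + 6/(-119)) - 6666) - 13045)/(-1589) = (((978 - 1/119*6) - 6666) - 13045)*(-1/1589) = (((978 - 6/119) - 6666) - 13045)*(-1/1589) = ((116376/119 - 6666) - 13045)*(-1/1589) = (-676878/119 - 13045)*(-1/1589) = -2229233/119*(-1/1589) = 2229233/189091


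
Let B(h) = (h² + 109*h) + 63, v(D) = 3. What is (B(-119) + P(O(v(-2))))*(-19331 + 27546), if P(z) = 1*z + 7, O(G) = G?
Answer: 10375545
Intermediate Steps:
B(h) = 63 + h² + 109*h
P(z) = 7 + z (P(z) = z + 7 = 7 + z)
(B(-119) + P(O(v(-2))))*(-19331 + 27546) = ((63 + (-119)² + 109*(-119)) + (7 + 3))*(-19331 + 27546) = ((63 + 14161 - 12971) + 10)*8215 = (1253 + 10)*8215 = 1263*8215 = 10375545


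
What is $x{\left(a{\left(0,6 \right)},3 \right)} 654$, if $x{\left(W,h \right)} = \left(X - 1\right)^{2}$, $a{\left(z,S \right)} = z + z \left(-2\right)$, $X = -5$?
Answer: $23544$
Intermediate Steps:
$a{\left(z,S \right)} = - z$ ($a{\left(z,S \right)} = z - 2 z = - z$)
$x{\left(W,h \right)} = 36$ ($x{\left(W,h \right)} = \left(-5 - 1\right)^{2} = \left(-6\right)^{2} = 36$)
$x{\left(a{\left(0,6 \right)},3 \right)} 654 = 36 \cdot 654 = 23544$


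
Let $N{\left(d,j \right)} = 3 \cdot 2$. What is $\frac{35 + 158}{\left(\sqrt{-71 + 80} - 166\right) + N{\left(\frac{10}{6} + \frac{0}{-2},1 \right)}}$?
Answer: $- \frac{193}{157} \approx -1.2293$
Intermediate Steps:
$N{\left(d,j \right)} = 6$
$\frac{35 + 158}{\left(\sqrt{-71 + 80} - 166\right) + N{\left(\frac{10}{6} + \frac{0}{-2},1 \right)}} = \frac{35 + 158}{\left(\sqrt{-71 + 80} - 166\right) + 6} = \frac{193}{\left(\sqrt{9} - 166\right) + 6} = \frac{193}{\left(3 - 166\right) + 6} = \frac{193}{-163 + 6} = \frac{193}{-157} = 193 \left(- \frac{1}{157}\right) = - \frac{193}{157}$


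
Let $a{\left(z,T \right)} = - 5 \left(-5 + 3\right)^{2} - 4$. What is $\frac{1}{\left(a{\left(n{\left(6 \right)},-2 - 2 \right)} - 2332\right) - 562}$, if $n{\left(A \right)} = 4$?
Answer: $- \frac{1}{2918} \approx -0.0003427$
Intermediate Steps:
$a{\left(z,T \right)} = -24$ ($a{\left(z,T \right)} = - 5 \left(-2\right)^{2} - 4 = \left(-5\right) 4 - 4 = -20 - 4 = -24$)
$\frac{1}{\left(a{\left(n{\left(6 \right)},-2 - 2 \right)} - 2332\right) - 562} = \frac{1}{\left(-24 - 2332\right) - 562} = \frac{1}{-2356 - 562} = \frac{1}{-2918} = - \frac{1}{2918}$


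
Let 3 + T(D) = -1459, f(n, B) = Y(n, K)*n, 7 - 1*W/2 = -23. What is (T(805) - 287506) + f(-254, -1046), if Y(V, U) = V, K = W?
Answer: -224452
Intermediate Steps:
W = 60 (W = 14 - 2*(-23) = 14 + 46 = 60)
K = 60
f(n, B) = n² (f(n, B) = n*n = n²)
T(D) = -1462 (T(D) = -3 - 1459 = -1462)
(T(805) - 287506) + f(-254, -1046) = (-1462 - 287506) + (-254)² = -288968 + 64516 = -224452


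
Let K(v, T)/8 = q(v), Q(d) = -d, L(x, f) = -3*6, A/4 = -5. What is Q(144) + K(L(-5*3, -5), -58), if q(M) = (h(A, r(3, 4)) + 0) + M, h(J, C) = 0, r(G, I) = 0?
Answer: -288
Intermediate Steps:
A = -20 (A = 4*(-5) = -20)
q(M) = M (q(M) = (0 + 0) + M = 0 + M = M)
L(x, f) = -18
K(v, T) = 8*v
Q(144) + K(L(-5*3, -5), -58) = -1*144 + 8*(-18) = -144 - 144 = -288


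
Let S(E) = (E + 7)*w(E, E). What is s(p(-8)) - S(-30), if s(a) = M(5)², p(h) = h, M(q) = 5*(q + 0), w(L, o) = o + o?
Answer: -755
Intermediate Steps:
w(L, o) = 2*o
M(q) = 5*q
s(a) = 625 (s(a) = (5*5)² = 25² = 625)
S(E) = 2*E*(7 + E) (S(E) = (E + 7)*(2*E) = (7 + E)*(2*E) = 2*E*(7 + E))
s(p(-8)) - S(-30) = 625 - 2*(-30)*(7 - 30) = 625 - 2*(-30)*(-23) = 625 - 1*1380 = 625 - 1380 = -755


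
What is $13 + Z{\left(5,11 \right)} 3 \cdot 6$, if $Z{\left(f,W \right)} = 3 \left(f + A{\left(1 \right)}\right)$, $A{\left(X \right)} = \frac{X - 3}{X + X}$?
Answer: $229$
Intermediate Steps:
$A{\left(X \right)} = \frac{-3 + X}{2 X}$
$Z{\left(f,W \right)} = -3 + 3 f$ ($Z{\left(f,W \right)} = 3 \left(f + \frac{-3 + 1}{2 \cdot 1}\right) = 3 \left(f + \frac{1}{2} \cdot 1 \left(-2\right)\right) = 3 \left(f - 1\right) = 3 \left(-1 + f\right) = -3 + 3 f$)
$13 + Z{\left(5,11 \right)} 3 \cdot 6 = 13 + \left(-3 + 3 \cdot 5\right) 3 \cdot 6 = 13 + \left(-3 + 15\right) 18 = 13 + 12 \cdot 18 = 13 + 216 = 229$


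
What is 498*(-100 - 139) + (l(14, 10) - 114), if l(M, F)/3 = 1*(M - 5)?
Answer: -119109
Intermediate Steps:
l(M, F) = -15 + 3*M (l(M, F) = 3*(1*(M - 5)) = 3*(1*(-5 + M)) = 3*(-5 + M) = -15 + 3*M)
498*(-100 - 139) + (l(14, 10) - 114) = 498*(-100 - 139) + ((-15 + 3*14) - 114) = 498*(-239) + ((-15 + 42) - 114) = -119022 + (27 - 114) = -119022 - 87 = -119109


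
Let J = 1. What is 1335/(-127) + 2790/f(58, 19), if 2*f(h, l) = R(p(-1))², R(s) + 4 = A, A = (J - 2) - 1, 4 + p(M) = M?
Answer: 18350/127 ≈ 144.49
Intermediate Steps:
p(M) = -4 + M
A = -2 (A = (1 - 2) - 1 = -1 - 1 = -2)
R(s) = -6 (R(s) = -4 - 2 = -6)
f(h, l) = 18 (f(h, l) = (½)*(-6)² = (½)*36 = 18)
1335/(-127) + 2790/f(58, 19) = 1335/(-127) + 2790/18 = 1335*(-1/127) + 2790*(1/18) = -1335/127 + 155 = 18350/127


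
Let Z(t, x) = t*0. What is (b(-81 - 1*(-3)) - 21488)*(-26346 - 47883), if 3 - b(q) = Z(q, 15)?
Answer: 1594810065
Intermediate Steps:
Z(t, x) = 0
b(q) = 3 (b(q) = 3 - 1*0 = 3 + 0 = 3)
(b(-81 - 1*(-3)) - 21488)*(-26346 - 47883) = (3 - 21488)*(-26346 - 47883) = -21485*(-74229) = 1594810065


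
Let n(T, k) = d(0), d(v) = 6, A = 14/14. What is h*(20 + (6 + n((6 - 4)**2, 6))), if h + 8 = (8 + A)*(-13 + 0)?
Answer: -4000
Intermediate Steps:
A = 1 (A = 14*(1/14) = 1)
h = -125 (h = -8 + (8 + 1)*(-13 + 0) = -8 + 9*(-13) = -8 - 117 = -125)
n(T, k) = 6
h*(20 + (6 + n((6 - 4)**2, 6))) = -125*(20 + (6 + 6)) = -125*(20 + 12) = -125*32 = -4000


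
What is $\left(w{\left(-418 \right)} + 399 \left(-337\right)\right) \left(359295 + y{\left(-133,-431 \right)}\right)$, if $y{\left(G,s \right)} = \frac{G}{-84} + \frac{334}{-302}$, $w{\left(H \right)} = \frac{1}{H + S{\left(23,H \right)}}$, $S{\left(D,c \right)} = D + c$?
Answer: $- \frac{17792759096505025}{368289} \approx -4.8312 \cdot 10^{10}$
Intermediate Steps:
$w{\left(H \right)} = \frac{1}{23 + 2 H}$ ($w{\left(H \right)} = \frac{1}{H + \left(23 + H\right)} = \frac{1}{23 + 2 H}$)
$y{\left(G,s \right)} = - \frac{167}{151} - \frac{G}{84}$ ($y{\left(G,s \right)} = G \left(- \frac{1}{84}\right) + 334 \left(- \frac{1}{302}\right) = - \frac{G}{84} - \frac{167}{151} = - \frac{167}{151} - \frac{G}{84}$)
$\left(w{\left(-418 \right)} + 399 \left(-337\right)\right) \left(359295 + y{\left(-133,-431 \right)}\right) = \left(\frac{1}{23 + 2 \left(-418\right)} + 399 \left(-337\right)\right) \left(359295 - - \frac{865}{1812}\right) = \left(\frac{1}{23 - 836} - 134463\right) \left(359295 + \left(- \frac{167}{151} + \frac{19}{12}\right)\right) = \left(\frac{1}{-813} - 134463\right) \left(359295 + \frac{865}{1812}\right) = \left(- \frac{1}{813} - 134463\right) \frac{651043405}{1812} = \left(- \frac{109318420}{813}\right) \frac{651043405}{1812} = - \frac{17792759096505025}{368289}$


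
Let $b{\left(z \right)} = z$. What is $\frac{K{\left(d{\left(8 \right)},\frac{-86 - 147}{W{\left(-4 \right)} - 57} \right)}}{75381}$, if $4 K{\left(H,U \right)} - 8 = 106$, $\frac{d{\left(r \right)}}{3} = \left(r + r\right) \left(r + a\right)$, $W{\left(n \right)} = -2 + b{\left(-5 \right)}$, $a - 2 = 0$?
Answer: $\frac{19}{50254} \approx 0.00037808$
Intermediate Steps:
$a = 2$ ($a = 2 + 0 = 2$)
$W{\left(n \right)} = -7$ ($W{\left(n \right)} = -2 - 5 = -7$)
$d{\left(r \right)} = 6 r \left(2 + r\right)$ ($d{\left(r \right)} = 3 \left(r + r\right) \left(r + 2\right) = 3 \cdot 2 r \left(2 + r\right) = 6 r \left(2 + r\right)$)
$K{\left(H,U \right)} = \frac{57}{2}$ ($K{\left(H,U \right)} = 2 + \frac{1}{4} \cdot 106 = 2 + \frac{53}{2} = \frac{57}{2}$)
$\frac{K{\left(d{\left(8 \right)},\frac{-86 - 147}{W{\left(-4 \right)} - 57} \right)}}{75381} = \frac{57}{2 \cdot 75381} = \frac{57}{2} \cdot \frac{1}{75381} = \frac{19}{50254}$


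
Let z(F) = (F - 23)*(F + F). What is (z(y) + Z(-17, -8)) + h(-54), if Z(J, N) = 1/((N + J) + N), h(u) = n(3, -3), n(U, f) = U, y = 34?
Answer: 24782/33 ≈ 750.97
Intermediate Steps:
z(F) = 2*F*(-23 + F) (z(F) = (-23 + F)*(2*F) = 2*F*(-23 + F))
h(u) = 3
Z(J, N) = 1/(J + 2*N) (Z(J, N) = 1/((J + N) + N) = 1/(J + 2*N))
(z(y) + Z(-17, -8)) + h(-54) = (2*34*(-23 + 34) + 1/(-17 + 2*(-8))) + 3 = (2*34*11 + 1/(-17 - 16)) + 3 = (748 + 1/(-33)) + 3 = (748 - 1/33) + 3 = 24683/33 + 3 = 24782/33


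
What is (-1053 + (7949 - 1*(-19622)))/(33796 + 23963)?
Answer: 26518/57759 ≈ 0.45911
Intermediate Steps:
(-1053 + (7949 - 1*(-19622)))/(33796 + 23963) = (-1053 + (7949 + 19622))/57759 = (-1053 + 27571)*(1/57759) = 26518*(1/57759) = 26518/57759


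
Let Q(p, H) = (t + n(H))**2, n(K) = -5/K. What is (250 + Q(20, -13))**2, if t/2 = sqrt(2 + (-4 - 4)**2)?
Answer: 7554507481/28561 + 3475640*sqrt(66)/2197 ≈ 2.7736e+5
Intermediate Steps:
t = 2*sqrt(66) (t = 2*sqrt(2 + (-4 - 4)**2) = 2*sqrt(2 + (-8)**2) = 2*sqrt(2 + 64) = 2*sqrt(66) ≈ 16.248)
Q(p, H) = (-5/H + 2*sqrt(66))**2 (Q(p, H) = (2*sqrt(66) - 5/H)**2 = (-5/H + 2*sqrt(66))**2)
(250 + Q(20, -13))**2 = (250 + (-5 + 2*(-13)*sqrt(66))**2/(-13)**2)**2 = (250 + (-5 - 26*sqrt(66))**2/169)**2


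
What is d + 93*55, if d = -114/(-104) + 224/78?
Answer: 798559/156 ≈ 5119.0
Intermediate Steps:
d = 619/156 (d = -114*(-1/104) + 224*(1/78) = 57/52 + 112/39 = 619/156 ≈ 3.9679)
d + 93*55 = 619/156 + 93*55 = 619/156 + 5115 = 798559/156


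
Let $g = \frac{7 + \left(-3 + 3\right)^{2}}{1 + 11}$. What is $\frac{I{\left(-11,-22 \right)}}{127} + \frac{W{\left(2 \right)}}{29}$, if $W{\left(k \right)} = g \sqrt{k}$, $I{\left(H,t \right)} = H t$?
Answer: $\frac{242}{127} + \frac{7 \sqrt{2}}{348} \approx 1.934$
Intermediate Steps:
$g = \frac{7}{12}$ ($g = \frac{7 + 0^{2}}{12} = \left(7 + 0\right) \frac{1}{12} = 7 \cdot \frac{1}{12} = \frac{7}{12} \approx 0.58333$)
$W{\left(k \right)} = \frac{7 \sqrt{k}}{12}$
$\frac{I{\left(-11,-22 \right)}}{127} + \frac{W{\left(2 \right)}}{29} = \frac{\left(-11\right) \left(-22\right)}{127} + \frac{\frac{7}{12} \sqrt{2}}{29} = 242 \cdot \frac{1}{127} + \frac{7 \sqrt{2}}{12} \cdot \frac{1}{29} = \frac{242}{127} + \frac{7 \sqrt{2}}{348}$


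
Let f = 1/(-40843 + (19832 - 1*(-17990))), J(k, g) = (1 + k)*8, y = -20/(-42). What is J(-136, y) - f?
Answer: -3262679/3021 ≈ -1080.0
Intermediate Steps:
y = 10/21 (y = -20*(-1/42) = 10/21 ≈ 0.47619)
J(k, g) = 8 + 8*k
f = -1/3021 (f = 1/(-40843 + (19832 + 17990)) = 1/(-40843 + 37822) = 1/(-3021) = -1/3021 ≈ -0.00033102)
J(-136, y) - f = (8 + 8*(-136)) - 1*(-1/3021) = (8 - 1088) + 1/3021 = -1080 + 1/3021 = -3262679/3021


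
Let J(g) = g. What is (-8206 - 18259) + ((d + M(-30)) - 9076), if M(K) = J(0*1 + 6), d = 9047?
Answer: -26488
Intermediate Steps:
M(K) = 6 (M(K) = 0*1 + 6 = 0 + 6 = 6)
(-8206 - 18259) + ((d + M(-30)) - 9076) = (-8206 - 18259) + ((9047 + 6) - 9076) = -26465 + (9053 - 9076) = -26465 - 23 = -26488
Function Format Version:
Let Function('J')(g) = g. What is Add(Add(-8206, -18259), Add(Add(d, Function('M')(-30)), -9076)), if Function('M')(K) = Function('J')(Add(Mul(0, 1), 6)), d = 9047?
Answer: -26488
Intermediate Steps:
Function('M')(K) = 6 (Function('M')(K) = Add(Mul(0, 1), 6) = Add(0, 6) = 6)
Add(Add(-8206, -18259), Add(Add(d, Function('M')(-30)), -9076)) = Add(Add(-8206, -18259), Add(Add(9047, 6), -9076)) = Add(-26465, Add(9053, -9076)) = Add(-26465, -23) = -26488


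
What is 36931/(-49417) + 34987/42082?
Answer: 174822237/2079566194 ≈ 0.084067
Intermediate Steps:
36931/(-49417) + 34987/42082 = 36931*(-1/49417) + 34987*(1/42082) = -36931/49417 + 34987/42082 = 174822237/2079566194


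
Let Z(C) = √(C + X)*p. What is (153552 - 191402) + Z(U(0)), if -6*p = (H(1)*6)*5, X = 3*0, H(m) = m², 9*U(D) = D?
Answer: -37850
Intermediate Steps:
U(D) = D/9
X = 0
p = -5 (p = -1²*6*5/6 = -1*6*5/6 = -5 ≈ -5.0000)
Z(C) = -5*√C (Z(C) = √(C + 0)*(-5) = √C*(-5) = -5*√C)
(153552 - 191402) + Z(U(0)) = (153552 - 191402) - 5*√((⅑)*0) = -37850 - 5*√0 = -37850 - 5*0 = -37850 + 0 = -37850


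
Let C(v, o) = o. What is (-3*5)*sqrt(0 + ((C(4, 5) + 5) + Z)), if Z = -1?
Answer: -45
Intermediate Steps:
(-3*5)*sqrt(0 + ((C(4, 5) + 5) + Z)) = (-3*5)*sqrt(0 + ((5 + 5) - 1)) = -15*sqrt(0 + (10 - 1)) = -15*sqrt(0 + 9) = -15*sqrt(9) = -15*3 = -45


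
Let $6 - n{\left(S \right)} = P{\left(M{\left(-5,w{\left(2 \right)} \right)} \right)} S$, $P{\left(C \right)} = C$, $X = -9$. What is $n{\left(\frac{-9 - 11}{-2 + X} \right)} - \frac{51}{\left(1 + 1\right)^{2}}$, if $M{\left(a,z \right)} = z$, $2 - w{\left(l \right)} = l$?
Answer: $- \frac{27}{4} \approx -6.75$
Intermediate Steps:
$w{\left(l \right)} = 2 - l$
$n{\left(S \right)} = 6$ ($n{\left(S \right)} = 6 - \left(2 - 2\right) S = 6 - 0 S = 6 - 0 = 6 + 0 = 6$)
$n{\left(\frac{-9 - 11}{-2 + X} \right)} - \frac{51}{\left(1 + 1\right)^{2}} = 6 - \frac{51}{\left(1 + 1\right)^{2}} = 6 - \frac{51}{2^{2}} = 6 - \frac{51}{4} = - \frac{27}{4}$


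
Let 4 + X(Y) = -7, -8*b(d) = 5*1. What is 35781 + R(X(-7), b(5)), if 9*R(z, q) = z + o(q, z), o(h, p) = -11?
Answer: 322007/9 ≈ 35779.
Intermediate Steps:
b(d) = -5/8
X(Y) = -11 (X(Y) = -4 - 7 = -11)
R(z, q) = -11/9 + z/9 (R(z, q) = (z - 11)/9 = (-11 + z)/9 = -11/9 + z/9)
35781 + R(X(-7), b(5)) = 35781 + (-11/9 + (⅑)*(-11)) = 35781 + (-11/9 - 11/9) = 35781 - 22/9 = 322007/9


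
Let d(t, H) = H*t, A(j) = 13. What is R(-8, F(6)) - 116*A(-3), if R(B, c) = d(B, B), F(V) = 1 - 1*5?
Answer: -1444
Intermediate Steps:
F(V) = -4 (F(V) = 1 - 5 = -4)
R(B, c) = B**2 (R(B, c) = B*B = B**2)
R(-8, F(6)) - 116*A(-3) = (-8)**2 - 116*13 = 64 - 1508 = -1444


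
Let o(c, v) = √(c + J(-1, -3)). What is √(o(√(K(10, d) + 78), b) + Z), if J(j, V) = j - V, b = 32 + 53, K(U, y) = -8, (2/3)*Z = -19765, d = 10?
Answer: √(-118590 + 4*√(2 + √70))/2 ≈ 172.18*I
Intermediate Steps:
Z = -59295/2 (Z = (3/2)*(-19765) = -59295/2 ≈ -29648.)
b = 85
o(c, v) = √(2 + c) (o(c, v) = √(c + (-1 - 1*(-3))) = √(c + (-1 + 3)) = √(c + 2) = √(2 + c))
√(o(√(K(10, d) + 78), b) + Z) = √(√(2 + √(-8 + 78)) - 59295/2) = √(√(2 + √70) - 59295/2) = √(-59295/2 + √(2 + √70))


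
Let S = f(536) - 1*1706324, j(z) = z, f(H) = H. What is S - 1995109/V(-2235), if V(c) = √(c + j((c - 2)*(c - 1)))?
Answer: -1705788 - 1995109*√4999697/4999697 ≈ -1.7067e+6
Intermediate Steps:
V(c) = √(c + (-1 + c)*(-2 + c)) (V(c) = √(c + (c - 2)*(c - 1)) = √(c + (-2 + c)*(-1 + c)) = √(c + (-1 + c)*(-2 + c)))
S = -1705788 (S = 536 - 1*1706324 = 536 - 1706324 = -1705788)
S - 1995109/V(-2235) = -1705788 - 1995109/√(2 + (-2235)² - 2*(-2235)) = -1705788 - 1995109/√(2 + 4995225 + 4470) = -1705788 - 1995109*√4999697/4999697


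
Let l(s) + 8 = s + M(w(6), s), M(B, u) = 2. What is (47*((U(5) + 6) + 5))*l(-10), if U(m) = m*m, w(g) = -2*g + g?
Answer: -27072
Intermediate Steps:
w(g) = -g
U(m) = m²
l(s) = -6 + s (l(s) = -8 + (s + 2) = -8 + (2 + s) = -6 + s)
(47*((U(5) + 6) + 5))*l(-10) = (47*((5² + 6) + 5))*(-6 - 10) = (47*((25 + 6) + 5))*(-16) = (47*(31 + 5))*(-16) = (47*36)*(-16) = 1692*(-16) = -27072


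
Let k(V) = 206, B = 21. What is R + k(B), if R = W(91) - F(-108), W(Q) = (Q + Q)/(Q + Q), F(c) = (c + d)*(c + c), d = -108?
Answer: -46449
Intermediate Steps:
F(c) = 2*c*(-108 + c) (F(c) = (c - 108)*(c + c) = (-108 + c)*(2*c) = 2*c*(-108 + c))
W(Q) = 1 (W(Q) = (2*Q)/((2*Q)) = (2*Q)*(1/(2*Q)) = 1)
R = -46655 (R = 1 - 2*(-108)*(-108 - 108) = 1 - 2*(-108)*(-216) = 1 - 1*46656 = 1 - 46656 = -46655)
R + k(B) = -46655 + 206 = -46449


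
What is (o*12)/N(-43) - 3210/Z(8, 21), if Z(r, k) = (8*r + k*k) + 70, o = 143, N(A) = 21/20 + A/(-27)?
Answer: 105647466/164105 ≈ 643.78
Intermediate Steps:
N(A) = 21/20 - A/27 (N(A) = 21*(1/20) + A*(-1/27) = 21/20 - A/27)
Z(r, k) = 70 + k² + 8*r (Z(r, k) = (8*r + k²) + 70 = (k² + 8*r) + 70 = 70 + k² + 8*r)
(o*12)/N(-43) - 3210/Z(8, 21) = (143*12)/(21/20 - 1/27*(-43)) - 3210/(70 + 21² + 8*8) = 1716/(21/20 + 43/27) - 3210/(70 + 441 + 64) = 1716/(1427/540) - 3210/575 = 1716*(540/1427) - 3210*1/575 = 926640/1427 - 642/115 = 105647466/164105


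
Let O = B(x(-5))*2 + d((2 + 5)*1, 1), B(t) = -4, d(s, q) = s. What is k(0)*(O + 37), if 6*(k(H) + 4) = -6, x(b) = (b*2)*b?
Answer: -180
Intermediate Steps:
x(b) = 2*b² (x(b) = (2*b)*b = 2*b²)
k(H) = -5 (k(H) = -4 + (⅙)*(-6) = -4 - 1 = -5)
O = -1 (O = -4*2 + (2 + 5)*1 = -8 + 7*1 = -8 + 7 = -1)
k(0)*(O + 37) = -5*(-1 + 37) = -5*36 = -180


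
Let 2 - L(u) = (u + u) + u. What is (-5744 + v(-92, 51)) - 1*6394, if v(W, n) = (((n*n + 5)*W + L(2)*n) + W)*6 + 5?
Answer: -1452421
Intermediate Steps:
L(u) = 2 - 3*u (L(u) = 2 - ((u + u) + u) = 2 - (2*u + u) = 2 - 3*u)
v(W, n) = 5 - 24*n + 6*W + 6*W*(5 + n**2) (v(W, n) = (((n*n + 5)*W + (2 - 3*2)*n) + W)*6 + 5 = (((n**2 + 5)*W + (2 - 6)*n) + W)*6 + 5 = (((5 + n**2)*W - 4*n) + W)*6 + 5 = ((W*(5 + n**2) - 4*n) + W)*6 + 5 = ((-4*n + W*(5 + n**2)) + W)*6 + 5 = (W - 4*n + W*(5 + n**2))*6 + 5 = (-24*n + 6*W + 6*W*(5 + n**2)) + 5 = 5 - 24*n + 6*W + 6*W*(5 + n**2))
(-5744 + v(-92, 51)) - 1*6394 = (-5744 + (5 - 24*51 + 36*(-92) + 6*(-92)*51**2)) - 1*6394 = (-5744 + (5 - 1224 - 3312 + 6*(-92)*2601)) - 6394 = (-5744 + (5 - 1224 - 3312 - 1435752)) - 6394 = (-5744 - 1440283) - 6394 = -1446027 - 6394 = -1452421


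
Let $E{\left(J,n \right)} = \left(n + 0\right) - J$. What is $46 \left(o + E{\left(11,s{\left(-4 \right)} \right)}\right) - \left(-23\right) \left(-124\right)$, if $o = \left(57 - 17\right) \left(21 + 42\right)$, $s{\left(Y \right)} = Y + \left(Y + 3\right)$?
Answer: $112332$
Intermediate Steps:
$s{\left(Y \right)} = 3 + 2 Y$ ($s{\left(Y \right)} = Y + \left(3 + Y\right) = 3 + 2 Y$)
$E{\left(J,n \right)} = n - J$
$o = 2520$ ($o = 40 \cdot 63 = 2520$)
$46 \left(o + E{\left(11,s{\left(-4 \right)} \right)}\right) - \left(-23\right) \left(-124\right) = 46 \left(2520 + \left(\left(3 + 2 \left(-4\right)\right) - 11\right)\right) - \left(-23\right) \left(-124\right) = 46 \left(2520 + \left(\left(3 - 8\right) - 11\right)\right) - 2852 = 46 \left(2520 - 16\right) - 2852 = 46 \cdot 2504 - 2852 = 115184 - 2852 = 112332$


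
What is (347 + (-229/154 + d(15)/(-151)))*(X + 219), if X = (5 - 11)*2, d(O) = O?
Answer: 1662675543/23254 ≈ 71501.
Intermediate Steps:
X = -12 (X = -6*2 = -12)
(347 + (-229/154 + d(15)/(-151)))*(X + 219) = (347 + (-229/154 + 15/(-151)))*(-12 + 219) = (347 + (-229*1/154 + 15*(-1/151)))*207 = (347 + (-229/154 - 15/151))*207 = (347 - 36889/23254)*207 = (8032249/23254)*207 = 1662675543/23254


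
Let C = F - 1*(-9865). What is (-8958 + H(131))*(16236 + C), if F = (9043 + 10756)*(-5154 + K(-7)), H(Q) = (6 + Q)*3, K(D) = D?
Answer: 873131930286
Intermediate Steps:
H(Q) = 18 + 3*Q
F = -102182639 (F = (9043 + 10756)*(-5154 - 7) = 19799*(-5161) = -102182639)
C = -102172774 (C = -102182639 - 1*(-9865) = -102182639 + 9865 = -102172774)
(-8958 + H(131))*(16236 + C) = (-8958 + (18 + 3*131))*(16236 - 102172774) = (-8958 + (18 + 393))*(-102156538) = (-8958 + 411)*(-102156538) = -8547*(-102156538) = 873131930286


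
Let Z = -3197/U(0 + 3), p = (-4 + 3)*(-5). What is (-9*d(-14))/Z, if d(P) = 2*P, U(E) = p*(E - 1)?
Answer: -2520/3197 ≈ -0.78824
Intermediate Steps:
p = 5 (p = -1*(-5) = 5)
U(E) = -5 + 5*E (U(E) = 5*(E - 1) = 5*(-1 + E) = -5 + 5*E)
Z = -3197/10 (Z = -3197/(-5 + 5*(0 + 3)) = -3197/(-5 + 5*3) = -3197/(-5 + 15) = -3197/10 ≈ -319.70)
(-9*d(-14))/Z = (-18*(-14))/(-3197/10) = -9*(-28)*(-10/3197) = 252*(-10/3197) = -2520/3197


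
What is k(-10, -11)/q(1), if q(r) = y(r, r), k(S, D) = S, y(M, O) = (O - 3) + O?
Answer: 10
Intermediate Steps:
y(M, O) = -3 + 2*O (y(M, O) = (-3 + O) + O = -3 + 2*O)
q(r) = -3 + 2*r
k(-10, -11)/q(1) = -10/(-3 + 2*1) = -10/(-3 + 2) = -10/(-1) = -10*(-1) = 10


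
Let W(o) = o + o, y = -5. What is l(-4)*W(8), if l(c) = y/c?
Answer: 20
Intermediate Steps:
W(o) = 2*o
l(c) = -5/c
l(-4)*W(8) = (-5/(-4))*(2*8) = -5*(-1/4)*16 = (5/4)*16 = 20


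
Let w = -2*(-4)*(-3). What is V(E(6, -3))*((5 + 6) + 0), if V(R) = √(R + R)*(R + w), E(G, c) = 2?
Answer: -484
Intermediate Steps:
w = -24 (w = 8*(-3) = -24)
V(R) = √2*√R*(-24 + R) (V(R) = √(R + R)*(R - 24) = √(2*R)*(-24 + R) = (√2*√R)*(-24 + R) = √2*√R*(-24 + R))
V(E(6, -3))*((5 + 6) + 0) = (√2*√2*(-24 + 2))*((5 + 6) + 0) = (√2*√2*(-22))*(11 + 0) = -44*11 = -484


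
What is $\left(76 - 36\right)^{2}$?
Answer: $1600$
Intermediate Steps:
$\left(76 - 36\right)^{2} = 40^{2} = 1600$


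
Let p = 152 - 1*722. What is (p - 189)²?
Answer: 576081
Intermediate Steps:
p = -570 (p = 152 - 722 = -570)
(p - 189)² = (-570 - 189)² = (-759)² = 576081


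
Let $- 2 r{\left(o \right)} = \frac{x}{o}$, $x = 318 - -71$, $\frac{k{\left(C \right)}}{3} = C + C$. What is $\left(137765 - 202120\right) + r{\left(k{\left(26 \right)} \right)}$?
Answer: $- \frac{20079149}{312} \approx -64356.0$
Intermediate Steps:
$k{\left(C \right)} = 6 C$ ($k{\left(C \right)} = 3 \left(C + C\right) = 3 \cdot 2 C = 6 C$)
$x = 389$ ($x = 318 + 71 = 389$)
$r{\left(o \right)} = - \frac{389}{2 o}$ ($r{\left(o \right)} = - \frac{389 \frac{1}{o}}{2} = - \frac{389}{2 o}$)
$\left(137765 - 202120\right) + r{\left(k{\left(26 \right)} \right)} = \left(137765 - 202120\right) - \frac{389}{2 \cdot 6 \cdot 26} = -64355 - \frac{389}{2 \cdot 156} = -64355 - \frac{389}{312} = - \frac{20079149}{312}$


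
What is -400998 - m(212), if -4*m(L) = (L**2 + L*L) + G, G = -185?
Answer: -1514289/4 ≈ -3.7857e+5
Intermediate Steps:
m(L) = 185/4 - L**2/2 (m(L) = -((L**2 + L*L) - 185)/4 = -((L**2 + L**2) - 185)/4 = -(2*L**2 - 185)/4 = -(-185 + 2*L**2)/4 = 185/4 - L**2/2)
-400998 - m(212) = -400998 - (185/4 - 1/2*212**2) = -400998 - (185/4 - 1/2*44944) = -400998 - (185/4 - 22472) = -400998 - 1*(-89703/4) = -400998 + 89703/4 = -1514289/4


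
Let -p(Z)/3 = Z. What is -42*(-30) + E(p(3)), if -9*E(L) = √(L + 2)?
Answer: 1260 - I*√7/9 ≈ 1260.0 - 0.29397*I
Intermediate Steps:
p(Z) = -3*Z
E(L) = -√(2 + L)/9 (E(L) = -√(L + 2)/9 = -√(2 + L)/9)
-42*(-30) + E(p(3)) = -42*(-30) - √(2 - 3*3)/9 = 1260 - √(2 - 9)/9 = 1260 - I*√7/9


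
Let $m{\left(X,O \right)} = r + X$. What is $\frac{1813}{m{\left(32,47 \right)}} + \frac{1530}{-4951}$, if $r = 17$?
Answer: $\frac{181657}{4951} \approx 36.691$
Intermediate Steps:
$m{\left(X,O \right)} = 17 + X$
$\frac{1813}{m{\left(32,47 \right)}} + \frac{1530}{-4951} = \frac{1813}{17 + 32} + \frac{1530}{-4951} = \frac{1813}{49} + 1530 \left(- \frac{1}{4951}\right) = 1813 \cdot \frac{1}{49} - \frac{1530}{4951} = 37 - \frac{1530}{4951} = \frac{181657}{4951}$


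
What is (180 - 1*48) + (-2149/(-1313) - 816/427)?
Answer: 73852147/560651 ≈ 131.73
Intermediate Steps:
(180 - 1*48) + (-2149/(-1313) - 816/427) = (180 - 48) + (-2149*(-1/1313) - 816*1/427) = 132 + (2149/1313 - 816/427) = 132 - 153785/560651 = 73852147/560651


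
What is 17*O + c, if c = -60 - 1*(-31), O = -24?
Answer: -437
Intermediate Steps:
c = -29 (c = -60 + 31 = -29)
17*O + c = 17*(-24) - 29 = -408 - 29 = -437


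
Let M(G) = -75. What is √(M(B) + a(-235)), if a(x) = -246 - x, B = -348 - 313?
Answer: I*√86 ≈ 9.2736*I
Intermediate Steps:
B = -661
√(M(B) + a(-235)) = √(-75 + (-246 - 1*(-235))) = √(-75 + (-246 + 235)) = √(-75 - 11) = √(-86) = I*√86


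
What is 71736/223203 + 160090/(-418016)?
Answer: -957628749/15550404208 ≈ -0.061582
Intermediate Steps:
71736/223203 + 160090/(-418016) = 71736*(1/223203) + 160090*(-1/418016) = 23912/74401 - 80045/209008 = -957628749/15550404208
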